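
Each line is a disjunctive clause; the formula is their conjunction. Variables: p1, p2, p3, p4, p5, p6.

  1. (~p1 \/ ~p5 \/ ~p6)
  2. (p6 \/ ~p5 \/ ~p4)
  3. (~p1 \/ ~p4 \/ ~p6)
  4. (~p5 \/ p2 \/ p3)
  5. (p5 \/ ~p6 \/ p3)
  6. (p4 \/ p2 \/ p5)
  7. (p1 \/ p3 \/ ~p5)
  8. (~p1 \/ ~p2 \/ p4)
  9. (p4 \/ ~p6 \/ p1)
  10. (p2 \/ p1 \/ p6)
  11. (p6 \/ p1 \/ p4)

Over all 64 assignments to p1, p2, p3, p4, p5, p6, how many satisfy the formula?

11

Split on p1, then p6.
  p1=T, p6=T: a clause becomes empty — 0.
  p1=T, p6=F: 5 of the 16 assignments to (p2,p3,p4,p5) work.
  p1=F, p6=T: remaining (p2,p3,p4,p5) ∈ {(F,T,T,F); (F,T,T,T); (T,T,T,F); (T,T,T,T)} — 4.
  p1=F, p6=F: remaining (p2,p3,p4,p5) ∈ {(T,F,T,F); (T,T,T,F)} — 2.
Total: 0 + 5 + 4 + 2 = 11.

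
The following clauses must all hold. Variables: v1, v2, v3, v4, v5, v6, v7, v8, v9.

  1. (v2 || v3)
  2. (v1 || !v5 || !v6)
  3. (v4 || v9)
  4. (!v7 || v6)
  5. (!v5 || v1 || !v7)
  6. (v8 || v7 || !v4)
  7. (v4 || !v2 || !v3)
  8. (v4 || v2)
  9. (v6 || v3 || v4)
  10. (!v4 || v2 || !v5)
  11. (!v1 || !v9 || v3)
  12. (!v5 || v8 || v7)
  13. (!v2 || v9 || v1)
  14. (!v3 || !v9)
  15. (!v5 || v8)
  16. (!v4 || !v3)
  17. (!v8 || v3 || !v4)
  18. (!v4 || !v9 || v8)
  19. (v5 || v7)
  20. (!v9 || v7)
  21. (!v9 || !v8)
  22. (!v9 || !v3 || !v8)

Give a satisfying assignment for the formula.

Branch on v1: take v1 = False.
Set v2 = True and propagate.
  then v9 is forced to True.
  then v3 is forced to False.
  then v7 is forced to True.
  then v6 is forced to True.
  then v5 is forced to False.
  then v8 is forced to False.
  then v4 is forced to False.
Check each clause:
  1. (v3 || v2) — v2 is true.
  2. (!v6 || !v5 || v1) — !v5 is true.
  3. (v4 || v9) — v9 is true.
  4. (!v7 || v6) — v6 is true.
  5. (!v7 || !v5 || v1) — !v5 is true.
  6. (v8 || v7 || !v4) — !v4 is true.
  7. (v4 || !v2 || !v3) — !v3 is true.
  8. (v4 || v2) — v2 is true.
  9. (v6 || v3 || v4) — v6 is true.
  10. (!v5 || !v4 || v2) — v2 is true.
  11. (v3 || !v9 || !v1) — !v1 is true.
  12. (v8 || v7 || !v5) — !v5 is true.
  13. (v1 || v9 || !v2) — v9 is true.
  14. (!v9 || !v3) — !v3 is true.
  15. (!v5 || v8) — !v5 is true.
  16. (!v4 || !v3) — !v4 is true.
  17. (!v4 || v3 || !v8) — !v8 is true.
  18. (!v9 || v8 || !v4) — !v4 is true.
  19. (v5 || v7) — v7 is true.
  20. (v7 || !v9) — v7 is true.
  21. (!v9 || !v8) — !v8 is true.
  22. (!v9 || !v3 || !v8) — !v8 is true.

v1=F  v2=T  v3=F  v4=F  v5=F  v6=T  v7=T  v8=F  v9=T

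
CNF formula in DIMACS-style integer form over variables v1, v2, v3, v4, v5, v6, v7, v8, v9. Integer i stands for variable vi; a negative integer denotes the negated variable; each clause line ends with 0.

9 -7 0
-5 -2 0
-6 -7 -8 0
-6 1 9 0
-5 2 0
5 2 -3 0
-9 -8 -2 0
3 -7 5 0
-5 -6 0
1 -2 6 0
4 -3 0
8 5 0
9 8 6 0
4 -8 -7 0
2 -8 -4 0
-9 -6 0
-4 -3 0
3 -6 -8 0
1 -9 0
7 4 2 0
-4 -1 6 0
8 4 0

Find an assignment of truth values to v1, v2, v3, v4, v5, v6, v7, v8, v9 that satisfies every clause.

v1 = True  v2 = True  v3 = False  v4 = False  v5 = False  v6 = False  v7 = False  v8 = True  v9 = False

Branch on v1: take v1 = True.
Set v2 = True and propagate.
  then v5 is forced to False.
  then v8 is forced to True.
  then v9 is forced to False.
  then v7 is forced to False.
For the remaining variables, v3 = False, v4 = False, v6 = False works.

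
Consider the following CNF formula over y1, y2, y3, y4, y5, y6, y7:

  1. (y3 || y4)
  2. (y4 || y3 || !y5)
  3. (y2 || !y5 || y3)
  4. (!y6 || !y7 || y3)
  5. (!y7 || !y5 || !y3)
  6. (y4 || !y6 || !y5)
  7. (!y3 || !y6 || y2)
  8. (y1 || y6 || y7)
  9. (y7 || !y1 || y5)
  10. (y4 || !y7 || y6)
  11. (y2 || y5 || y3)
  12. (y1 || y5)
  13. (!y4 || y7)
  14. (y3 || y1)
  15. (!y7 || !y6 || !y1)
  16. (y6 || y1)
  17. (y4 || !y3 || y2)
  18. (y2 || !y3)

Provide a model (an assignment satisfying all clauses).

y2 occurs only positively in the remaining clauses — set y2 = True.
Branch on y1: take y1 = True.
Try y3 = True.
For the remaining variables, y4 = False, y5 = True, y6 = False, y7 = False works.
Every clause has at least one true literal under this assignment.

y1=1, y2=1, y3=1, y4=0, y5=1, y6=0, y7=0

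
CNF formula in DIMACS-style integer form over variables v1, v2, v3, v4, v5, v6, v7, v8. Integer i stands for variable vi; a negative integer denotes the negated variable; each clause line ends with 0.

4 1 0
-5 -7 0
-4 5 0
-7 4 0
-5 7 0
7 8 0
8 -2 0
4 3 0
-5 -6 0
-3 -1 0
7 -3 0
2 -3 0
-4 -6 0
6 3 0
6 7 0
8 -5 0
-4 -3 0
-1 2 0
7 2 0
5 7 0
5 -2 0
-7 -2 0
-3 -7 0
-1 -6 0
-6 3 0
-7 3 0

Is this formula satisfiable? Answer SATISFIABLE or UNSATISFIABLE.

UNSATISFIABLE

v7 = True:
  propagation gives v5=False, v4=False; an empty clause results — contradiction.
v7 = False:
  propagation gives v5=False; an empty clause results — contradiction.
Every branch closes, so no satisfying assignment exists.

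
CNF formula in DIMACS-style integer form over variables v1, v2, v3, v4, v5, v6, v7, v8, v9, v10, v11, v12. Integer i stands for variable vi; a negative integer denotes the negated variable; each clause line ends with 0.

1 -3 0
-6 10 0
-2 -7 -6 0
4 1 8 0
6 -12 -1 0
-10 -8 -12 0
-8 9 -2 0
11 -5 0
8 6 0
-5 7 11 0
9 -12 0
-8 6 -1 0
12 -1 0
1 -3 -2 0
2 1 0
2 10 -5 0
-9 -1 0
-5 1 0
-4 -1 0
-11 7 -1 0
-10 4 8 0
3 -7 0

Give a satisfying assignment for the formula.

v1=False  v2=True  v3=False  v4=False  v5=False  v6=True  v7=False  v8=True  v9=True  v10=True  v11=False  v12=False

v5 occurs only negated in the remaining clauses — set v5 = False.
Try v1 = False.
  then v3 is forced to False.
  then v2 is forced to True.
  then v7 is forced to False.
The remaining clauses are satisfied by v4 = False, v6 = True, v8 = True, v9 = True, v10 = True, v11 = False, v12 = False.
Every clause has at least one true literal under this assignment.
Check each clause:
  1. (NOT v3 OR v1) — NOT v3 is true.
  2. (v10 OR NOT v6) — v10 is true.
  3. (NOT v2 OR NOT v6 OR NOT v7) — NOT v7 is true.
  4. (v4 OR v8 OR v1) — v8 is true.
  5. (NOT v12 OR v6 OR NOT v1) — NOT v12 is true.
  6. (NOT v12 OR NOT v10 OR NOT v8) — NOT v12 is true.
  7. (v9 OR NOT v2 OR NOT v8) — v9 is true.
  8. (v11 OR NOT v5) — NOT v5 is true.
  9. (v8 OR v6) — v8 is true.
  10. (v7 OR NOT v5 OR v11) — NOT v5 is true.
  11. (NOT v12 OR v9) — v9 is true.
  12. (v6 OR NOT v8 OR NOT v1) — NOT v1 is true.
  13. (v12 OR NOT v1) — NOT v1 is true.
  14. (NOT v3 OR v1 OR NOT v2) — NOT v3 is true.
  15. (v2 OR v1) — v2 is true.
  16. (NOT v5 OR v10 OR v2) — v2 is true.
  17. (NOT v9 OR NOT v1) — NOT v1 is true.
  18. (v1 OR NOT v5) — NOT v5 is true.
  19. (NOT v4 OR NOT v1) — NOT v4 is true.
  20. (NOT v1 OR NOT v11 OR v7) — NOT v11 is true.
  21. (v8 OR v4 OR NOT v10) — v8 is true.
  22. (NOT v7 OR v3) — NOT v7 is true.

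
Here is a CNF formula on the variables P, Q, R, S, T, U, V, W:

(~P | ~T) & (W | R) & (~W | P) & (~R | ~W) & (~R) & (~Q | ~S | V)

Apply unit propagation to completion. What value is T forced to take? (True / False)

(~R) stands alone — R = False.
(W | R): since R = False, the clause reduces to (W). W = True.
In (P | ~W), ~W is now false; P must hold, so P = True.
(~P | ~T) with P = True leaves only ~T, so T = False.

False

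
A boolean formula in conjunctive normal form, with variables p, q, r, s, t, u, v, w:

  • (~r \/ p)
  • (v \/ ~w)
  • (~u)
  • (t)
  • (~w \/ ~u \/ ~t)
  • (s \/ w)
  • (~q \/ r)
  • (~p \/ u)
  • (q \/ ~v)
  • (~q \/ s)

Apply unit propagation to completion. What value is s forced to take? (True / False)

Unit clause (~u) sets u = False.
(t) stands alone — t = True.
In (u \/ ~p), u is now false; ~p must hold, so p = False.
(p \/ ~r): since p = False, the clause reduces to (~r). r = False.
(~q \/ r) with r = False leaves only ~q, so q = False.
(~v \/ q) with q = False leaves only ~v, so v = False.
(v \/ ~w): since v = False, the clause reduces to (~w). w = False.
From (s \/ w) and w = False: s = True.

True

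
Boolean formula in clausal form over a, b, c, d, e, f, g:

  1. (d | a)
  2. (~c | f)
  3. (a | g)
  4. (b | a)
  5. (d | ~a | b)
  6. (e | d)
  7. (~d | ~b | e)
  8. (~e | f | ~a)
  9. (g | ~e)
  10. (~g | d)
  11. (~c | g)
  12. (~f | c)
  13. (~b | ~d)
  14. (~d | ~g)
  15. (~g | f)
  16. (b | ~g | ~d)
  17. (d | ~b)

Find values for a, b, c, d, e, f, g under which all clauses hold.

Branch on a: take a = True.
Branch on b: take b = False.
  then d is forced to True.
  then g is forced to False.
  then e is forced to False.
  then c is forced to False.
  then f is forced to False.
Every clause has at least one true literal under this assignment.

a=True, b=False, c=False, d=True, e=False, f=False, g=False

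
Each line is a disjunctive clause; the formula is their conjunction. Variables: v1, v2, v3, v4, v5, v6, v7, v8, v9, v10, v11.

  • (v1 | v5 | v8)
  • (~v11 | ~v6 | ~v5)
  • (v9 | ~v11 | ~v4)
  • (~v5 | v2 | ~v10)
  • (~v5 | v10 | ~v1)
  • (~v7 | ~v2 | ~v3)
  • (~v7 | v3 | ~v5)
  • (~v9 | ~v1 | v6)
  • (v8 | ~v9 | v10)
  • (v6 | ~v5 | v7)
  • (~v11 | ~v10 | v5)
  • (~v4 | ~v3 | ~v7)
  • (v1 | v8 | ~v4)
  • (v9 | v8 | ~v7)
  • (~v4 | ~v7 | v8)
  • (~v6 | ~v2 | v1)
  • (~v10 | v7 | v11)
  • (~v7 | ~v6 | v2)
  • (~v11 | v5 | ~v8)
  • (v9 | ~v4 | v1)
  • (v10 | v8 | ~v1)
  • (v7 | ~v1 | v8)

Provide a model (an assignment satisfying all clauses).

v1=1, v2=1, v3=1, v4=1, v5=0, v6=1, v7=0, v8=1, v9=0, v10=0, v11=0

Check each clause:
  1. (v8 | v1 | v5) — v8 is true.
  2. (~v5 | ~v6 | ~v11) — ~v5 is true.
  3. (~v4 | ~v11 | v9) — ~v11 is true.
  4. (~v5 | ~v10 | v2) — v2 is true.
  5. (~v5 | ~v1 | v10) — ~v5 is true.
  6. (~v7 | ~v3 | ~v2) — ~v7 is true.
  7. (v3 | ~v5 | ~v7) — v3 is true.
  8. (~v9 | ~v1 | v6) — v6 is true.
  9. (~v9 | v8 | v10) — v8 is true.
  10. (v6 | ~v5 | v7) — ~v5 is true.
  11. (~v10 | ~v11 | v5) — ~v11 is true.
  12. (~v3 | ~v7 | ~v4) — ~v7 is true.
  13. (v1 | v8 | ~v4) — v8 is true.
  14. (~v7 | v8 | v9) — v8 is true.
  15. (~v7 | ~v4 | v8) — v8 is true.
  16. (~v2 | ~v6 | v1) — v1 is true.
  17. (v11 | ~v10 | v7) — ~v10 is true.
  18. (~v7 | v2 | ~v6) — ~v7 is true.
  19. (v5 | ~v8 | ~v11) — ~v11 is true.
  20. (v9 | ~v4 | v1) — v1 is true.
  21. (v10 | v8 | ~v1) — v8 is true.
  22. (~v1 | v7 | v8) — v8 is true.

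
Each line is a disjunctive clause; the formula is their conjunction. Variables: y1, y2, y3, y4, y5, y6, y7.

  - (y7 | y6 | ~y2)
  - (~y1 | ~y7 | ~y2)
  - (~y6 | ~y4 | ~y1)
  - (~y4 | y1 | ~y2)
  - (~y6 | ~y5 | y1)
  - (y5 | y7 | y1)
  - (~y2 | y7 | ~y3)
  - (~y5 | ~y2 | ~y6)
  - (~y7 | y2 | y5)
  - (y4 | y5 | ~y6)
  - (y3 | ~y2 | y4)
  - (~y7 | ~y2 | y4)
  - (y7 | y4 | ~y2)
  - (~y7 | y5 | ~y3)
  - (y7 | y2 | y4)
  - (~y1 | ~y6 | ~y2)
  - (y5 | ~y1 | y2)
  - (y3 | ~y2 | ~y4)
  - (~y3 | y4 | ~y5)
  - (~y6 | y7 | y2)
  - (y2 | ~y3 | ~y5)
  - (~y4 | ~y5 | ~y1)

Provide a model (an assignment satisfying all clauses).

y1=False, y2=False, y3=False, y4=True, y5=True, y6=False, y7=True

Set y1 = False and propagate.
Branch on y2: take y2 = False.
Try y3 = False.
For the remaining variables, y4 = True, y5 = True, y6 = False, y7 = True works.
Check each clause:
  1. (y7 | y6 | ~y2) — y7 is true.
  2. (~y7 | ~y1 | ~y2) — ~y2 is true.
  3. (~y4 | ~y1 | ~y6) — ~y6 is true.
  4. (y1 | ~y4 | ~y2) — ~y2 is true.
  5. (y1 | ~y6 | ~y5) — ~y6 is true.
  6. (y5 | y7 | y1) — y5 is true.
  7. (~y3 | y7 | ~y2) — ~y3 is true.
  8. (~y6 | ~y2 | ~y5) — ~y6 is true.
  9. (y5 | ~y7 | y2) — y5 is true.
  10. (y4 | ~y6 | y5) — ~y6 is true.
  11. (~y2 | y3 | y4) — y4 is true.
  12. (~y7 | ~y2 | y4) — y4 is true.
  13. (y7 | ~y2 | y4) — y4 is true.
  14. (~y7 | y5 | ~y3) — y5 is true.
  15. (y2 | y7 | y4) — y4 is true.
  16. (~y2 | ~y6 | ~y1) — ~y6 is true.
  17. (y5 | y2 | ~y1) — y5 is true.
  18. (y3 | ~y4 | ~y2) — ~y2 is true.
  19. (~y5 | y4 | ~y3) — y4 is true.
  20. (y7 | ~y6 | y2) — ~y6 is true.
  21. (~y5 | y2 | ~y3) — ~y3 is true.
  22. (~y1 | ~y5 | ~y4) — ~y1 is true.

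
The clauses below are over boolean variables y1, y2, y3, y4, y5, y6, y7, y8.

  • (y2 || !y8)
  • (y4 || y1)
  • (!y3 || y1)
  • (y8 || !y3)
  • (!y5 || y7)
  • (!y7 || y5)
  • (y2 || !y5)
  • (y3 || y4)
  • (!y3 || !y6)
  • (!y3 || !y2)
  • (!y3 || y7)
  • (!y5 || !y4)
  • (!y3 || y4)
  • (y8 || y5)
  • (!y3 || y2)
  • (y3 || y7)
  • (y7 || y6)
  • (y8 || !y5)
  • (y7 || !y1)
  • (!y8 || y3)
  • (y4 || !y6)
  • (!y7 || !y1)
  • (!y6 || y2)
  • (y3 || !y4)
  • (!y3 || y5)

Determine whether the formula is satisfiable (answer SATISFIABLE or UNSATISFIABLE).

UNSATISFIABLE

y3 = True:
  propagation gives y1=True, y8=True, y2=True; an empty clause results — contradiction.
y3 = False:
  propagation gives y4=True; an empty clause results — contradiction.
Every branch closes, so no satisfying assignment exists.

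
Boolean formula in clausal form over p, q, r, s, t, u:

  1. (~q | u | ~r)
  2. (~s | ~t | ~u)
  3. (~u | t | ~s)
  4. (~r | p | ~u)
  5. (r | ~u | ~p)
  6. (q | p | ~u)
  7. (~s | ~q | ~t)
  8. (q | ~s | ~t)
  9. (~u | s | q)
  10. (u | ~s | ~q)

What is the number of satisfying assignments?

20

Case analysis on u and q:
  u=1, q=1: remaining (p,r,s,t) ∈ {(0,0,0,0); (0,0,0,1); (1,1,0,0); (1,1,0,1)} — 4.
  u=1, q=0: a clause becomes empty — 0.
  u=0, q=1: remaining (p,r,s,t) ∈ {(0,0,0,0); (0,0,0,1); (1,0,0,0); (1,0,0,1)} — 4.
  u=0, q=0: p, r free; 3 ways for (s,t) × 2^2 = 12.
Total: 4 + 0 + 4 + 12 = 20.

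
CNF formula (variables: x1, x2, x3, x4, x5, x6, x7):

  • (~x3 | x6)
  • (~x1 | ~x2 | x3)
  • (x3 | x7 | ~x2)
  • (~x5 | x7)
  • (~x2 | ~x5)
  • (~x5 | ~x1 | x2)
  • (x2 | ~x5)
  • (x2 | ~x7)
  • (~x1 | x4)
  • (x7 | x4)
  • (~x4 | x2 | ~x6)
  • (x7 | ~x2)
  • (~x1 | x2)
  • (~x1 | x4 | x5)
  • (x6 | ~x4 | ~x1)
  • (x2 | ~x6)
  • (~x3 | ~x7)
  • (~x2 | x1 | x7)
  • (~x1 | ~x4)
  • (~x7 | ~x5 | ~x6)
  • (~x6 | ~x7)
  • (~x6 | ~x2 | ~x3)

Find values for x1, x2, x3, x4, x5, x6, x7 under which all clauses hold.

Branch on x1: take x1 = False.
The remaining clauses are satisfied by x2 = True, x3 = False, x4 = True, x5 = False, x6 = False, x7 = True.
Check each clause:
  1. (~x3 | x6) — ~x3 is true.
  2. (~x1 | x3 | ~x2) — ~x1 is true.
  3. (~x2 | x7 | x3) — x7 is true.
  4. (~x5 | x7) — ~x5 is true.
  5. (~x5 | ~x2) — ~x5 is true.
  6. (~x1 | x2 | ~x5) — x2 is true.
  7. (~x5 | x2) — x2 is true.
  8. (~x7 | x2) — x2 is true.
  9. (x4 | ~x1) — x4 is true.
  10. (x4 | x7) — x4 is true.
  11. (~x6 | ~x4 | x2) — ~x6 is true.
  12. (~x2 | x7) — x7 is true.
  13. (~x1 | x2) — x2 is true.
  14. (x4 | ~x1 | x5) — x4 is true.
  15. (~x1 | ~x4 | x6) — ~x1 is true.
  16. (x2 | ~x6) — ~x6 is true.
  17. (~x7 | ~x3) — ~x3 is true.
  18. (x7 | x1 | ~x2) — x7 is true.
  19. (~x4 | ~x1) — ~x1 is true.
  20. (~x6 | ~x7 | ~x5) — ~x6 is true.
  21. (~x6 | ~x7) — ~x6 is true.
  22. (~x3 | ~x6 | ~x2) — ~x6 is true.

x1=False  x2=True  x3=False  x4=True  x5=False  x6=False  x7=True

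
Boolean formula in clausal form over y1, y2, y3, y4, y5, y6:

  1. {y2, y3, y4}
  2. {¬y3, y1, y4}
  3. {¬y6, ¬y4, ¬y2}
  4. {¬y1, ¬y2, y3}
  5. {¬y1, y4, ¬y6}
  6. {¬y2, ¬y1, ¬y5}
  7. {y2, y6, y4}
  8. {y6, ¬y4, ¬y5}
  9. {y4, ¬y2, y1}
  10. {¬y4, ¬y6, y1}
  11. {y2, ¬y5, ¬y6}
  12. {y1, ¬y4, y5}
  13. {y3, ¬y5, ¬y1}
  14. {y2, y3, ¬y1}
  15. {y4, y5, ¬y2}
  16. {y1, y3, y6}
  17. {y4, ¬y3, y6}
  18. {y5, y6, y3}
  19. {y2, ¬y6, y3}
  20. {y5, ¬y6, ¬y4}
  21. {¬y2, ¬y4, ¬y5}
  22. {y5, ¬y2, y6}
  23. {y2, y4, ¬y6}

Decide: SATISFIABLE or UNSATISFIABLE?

SATISFIABLE

Try y1 = True.
The remaining clauses are satisfied by y2 = False, y3 = True, y4 = True, y5 = False, y6 = False.
Every clause has at least one true literal under this assignment.
So y1 = True, y2 = False, y3 = True, y4 = True, y5 = False, y6 = False is a satisfying assignment.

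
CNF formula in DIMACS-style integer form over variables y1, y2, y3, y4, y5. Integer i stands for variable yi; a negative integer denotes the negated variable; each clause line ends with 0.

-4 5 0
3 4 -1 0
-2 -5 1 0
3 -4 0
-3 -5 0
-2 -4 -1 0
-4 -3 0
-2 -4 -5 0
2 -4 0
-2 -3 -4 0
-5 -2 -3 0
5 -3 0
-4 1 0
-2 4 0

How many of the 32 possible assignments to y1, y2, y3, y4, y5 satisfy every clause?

The models are:
  y1=F y2=F y3=F y4=F y5=F
  y1=F y2=F y3=F y4=F y5=T
Count: 2.

2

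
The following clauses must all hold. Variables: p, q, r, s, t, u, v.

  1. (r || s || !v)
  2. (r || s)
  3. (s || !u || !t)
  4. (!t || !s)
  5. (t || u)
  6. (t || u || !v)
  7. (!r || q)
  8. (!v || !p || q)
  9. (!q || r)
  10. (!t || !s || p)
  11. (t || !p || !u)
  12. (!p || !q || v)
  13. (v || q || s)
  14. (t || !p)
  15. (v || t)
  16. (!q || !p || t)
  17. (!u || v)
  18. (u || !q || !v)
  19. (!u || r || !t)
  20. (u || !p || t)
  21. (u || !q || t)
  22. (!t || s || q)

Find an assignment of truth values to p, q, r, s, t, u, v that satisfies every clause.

p = 0  q = 1  r = 1  s = 0  t = 1  u = 0  v = 0

Check each clause:
  1. (!v || r || s) — !v is true.
  2. (s || r) — r is true.
  3. (!u || s || !t) — !u is true.
  4. (!t || !s) — !s is true.
  5. (u || t) — t is true.
  6. (t || !v || u) — !v is true.
  7. (q || !r) — q is true.
  8. (!p || q || !v) — !v is true.
  9. (!q || r) — r is true.
  10. (!t || !s || p) — !s is true.
  11. (t || !u || !p) — !u is true.
  12. (!p || v || !q) — !p is true.
  13. (q || v || s) — q is true.
  14. (!p || t) — t is true.
  15. (v || t) — t is true.
  16. (!q || !p || t) — t is true.
  17. (!u || v) — !u is true.
  18. (!q || !v || u) — !v is true.
  19. (!t || !u || r) — r is true.
  20. (!p || t || u) — t is true.
  21. (!q || t || u) — t is true.
  22. (s || !t || q) — q is true.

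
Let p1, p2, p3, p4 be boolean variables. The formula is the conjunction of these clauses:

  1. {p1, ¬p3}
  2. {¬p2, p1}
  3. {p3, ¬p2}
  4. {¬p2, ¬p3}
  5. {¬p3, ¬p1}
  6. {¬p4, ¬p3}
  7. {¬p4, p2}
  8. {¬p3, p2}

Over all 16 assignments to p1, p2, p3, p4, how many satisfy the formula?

The models are:
  p1=F p2=F p3=F p4=F
  p1=T p2=F p3=F p4=F
That's 2 in total.

2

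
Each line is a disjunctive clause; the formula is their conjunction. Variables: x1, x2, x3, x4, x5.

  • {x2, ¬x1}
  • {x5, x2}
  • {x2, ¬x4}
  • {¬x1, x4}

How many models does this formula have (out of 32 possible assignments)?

Case analysis on x2 and x1:
  x2=T, x1=T: remaining (x3,x4,x5) ∈ {(F,T,F); (F,T,T); (T,T,F); (T,T,T)} — 4.
  x2=T, x1=F: x3, x4, x5 free → 2^3 = 8.
  x2=F, x1=T: a clause becomes empty — 0.
  x2=F, x1=F: remaining (x3,x4,x5) ∈ {(F,F,T); (T,F,T)} — 2.
Total: 4 + 8 + 0 + 2 = 14.

14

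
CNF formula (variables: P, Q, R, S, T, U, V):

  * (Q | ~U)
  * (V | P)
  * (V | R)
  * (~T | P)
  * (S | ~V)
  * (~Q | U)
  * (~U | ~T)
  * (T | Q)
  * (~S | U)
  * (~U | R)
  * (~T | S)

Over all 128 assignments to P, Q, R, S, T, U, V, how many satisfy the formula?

4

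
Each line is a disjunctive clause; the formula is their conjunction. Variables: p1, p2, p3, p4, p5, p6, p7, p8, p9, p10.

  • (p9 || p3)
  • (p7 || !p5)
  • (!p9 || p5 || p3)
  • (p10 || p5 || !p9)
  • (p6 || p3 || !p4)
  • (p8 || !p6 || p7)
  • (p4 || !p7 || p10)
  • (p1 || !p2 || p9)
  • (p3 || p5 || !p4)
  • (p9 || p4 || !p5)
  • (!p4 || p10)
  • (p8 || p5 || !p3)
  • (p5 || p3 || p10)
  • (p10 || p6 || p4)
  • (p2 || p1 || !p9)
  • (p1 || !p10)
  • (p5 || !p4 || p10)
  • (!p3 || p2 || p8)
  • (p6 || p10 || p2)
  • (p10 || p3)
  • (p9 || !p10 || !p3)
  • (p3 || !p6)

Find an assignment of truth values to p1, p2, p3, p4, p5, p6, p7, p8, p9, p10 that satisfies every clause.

p1=T, p2=F, p3=T, p4=T, p5=T, p6=F, p7=T, p8=T, p9=T, p10=T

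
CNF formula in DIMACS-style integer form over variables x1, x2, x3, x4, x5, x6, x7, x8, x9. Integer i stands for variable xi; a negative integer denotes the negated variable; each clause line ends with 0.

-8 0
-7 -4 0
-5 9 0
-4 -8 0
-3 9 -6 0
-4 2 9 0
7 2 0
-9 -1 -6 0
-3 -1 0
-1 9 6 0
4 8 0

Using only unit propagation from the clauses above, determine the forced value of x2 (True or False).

True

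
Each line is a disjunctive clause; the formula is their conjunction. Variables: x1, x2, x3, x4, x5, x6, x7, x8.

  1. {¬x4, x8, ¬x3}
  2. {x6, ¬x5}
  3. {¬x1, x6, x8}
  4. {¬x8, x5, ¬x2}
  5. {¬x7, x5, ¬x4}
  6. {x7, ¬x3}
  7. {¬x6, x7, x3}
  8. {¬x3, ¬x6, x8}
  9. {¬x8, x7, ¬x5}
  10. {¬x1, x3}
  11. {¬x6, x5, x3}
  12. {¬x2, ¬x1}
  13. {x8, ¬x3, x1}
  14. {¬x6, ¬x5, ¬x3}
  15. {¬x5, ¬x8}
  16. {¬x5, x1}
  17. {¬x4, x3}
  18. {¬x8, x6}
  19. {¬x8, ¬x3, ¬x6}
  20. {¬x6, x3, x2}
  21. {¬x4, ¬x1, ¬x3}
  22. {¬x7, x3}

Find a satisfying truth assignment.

x1 = False  x2 = False  x3 = False  x4 = False  x5 = False  x6 = False  x7 = False  x8 = False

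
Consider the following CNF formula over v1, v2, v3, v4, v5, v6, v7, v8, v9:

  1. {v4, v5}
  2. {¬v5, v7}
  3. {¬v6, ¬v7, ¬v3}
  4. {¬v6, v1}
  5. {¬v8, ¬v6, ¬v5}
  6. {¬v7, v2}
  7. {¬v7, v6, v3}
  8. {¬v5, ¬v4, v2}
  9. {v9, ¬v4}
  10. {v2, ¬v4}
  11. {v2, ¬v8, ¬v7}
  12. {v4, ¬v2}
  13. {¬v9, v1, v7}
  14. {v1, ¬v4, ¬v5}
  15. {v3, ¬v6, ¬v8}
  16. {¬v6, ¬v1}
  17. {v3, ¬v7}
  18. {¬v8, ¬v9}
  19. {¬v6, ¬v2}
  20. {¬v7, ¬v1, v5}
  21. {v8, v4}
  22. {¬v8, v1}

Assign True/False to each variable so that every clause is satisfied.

Branch on v1: take v1 = False.
  then v6 is forced to False.
  then v8 is forced to False.
  then v4 is forced to True.
  then v9 is forced to True.
  then v2 is forced to True.
  then v7 is forced to True.
  then v3 is forced to True.
  then v5 is forced to False.
Every clause has at least one true literal under this assignment.

v1 = False, v2 = True, v3 = True, v4 = True, v5 = False, v6 = False, v7 = True, v8 = False, v9 = True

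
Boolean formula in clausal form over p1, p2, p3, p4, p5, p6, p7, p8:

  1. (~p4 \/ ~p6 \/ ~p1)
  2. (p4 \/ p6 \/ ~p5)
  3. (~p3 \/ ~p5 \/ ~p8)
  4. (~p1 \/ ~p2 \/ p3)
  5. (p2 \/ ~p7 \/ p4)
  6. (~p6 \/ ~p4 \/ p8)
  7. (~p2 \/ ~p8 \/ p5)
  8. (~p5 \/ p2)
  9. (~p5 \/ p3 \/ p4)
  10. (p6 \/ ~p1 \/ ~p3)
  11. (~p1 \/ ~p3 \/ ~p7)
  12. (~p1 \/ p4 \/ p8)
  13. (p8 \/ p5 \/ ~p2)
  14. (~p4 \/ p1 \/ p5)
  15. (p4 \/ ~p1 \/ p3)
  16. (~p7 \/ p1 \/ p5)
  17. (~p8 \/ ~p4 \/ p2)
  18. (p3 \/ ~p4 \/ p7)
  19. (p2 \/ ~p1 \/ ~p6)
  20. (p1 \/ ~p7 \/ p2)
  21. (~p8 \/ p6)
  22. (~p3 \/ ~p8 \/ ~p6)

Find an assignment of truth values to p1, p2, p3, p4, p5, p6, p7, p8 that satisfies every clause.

p1 = 0  p2 = 0  p3 = 0  p4 = 0  p5 = 0  p6 = 1  p7 = 0  p8 = 0

Set p1 = False and propagate.
For the remaining variables, p2 = False, p3 = False, p4 = False, p5 = False, p6 = True, p7 = False, p8 = False works.
Every clause has at least one true literal under this assignment.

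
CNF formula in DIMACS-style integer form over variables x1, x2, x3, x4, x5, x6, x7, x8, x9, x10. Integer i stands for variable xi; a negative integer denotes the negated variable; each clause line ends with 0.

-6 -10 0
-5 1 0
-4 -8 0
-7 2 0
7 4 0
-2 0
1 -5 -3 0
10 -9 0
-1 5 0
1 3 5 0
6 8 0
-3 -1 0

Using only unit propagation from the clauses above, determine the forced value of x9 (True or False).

False

(NOT x2) stands alone — x2 = False.
(NOT x7 OR x2) with x2 = False leaves only NOT x7, so x7 = False.
In (x4 OR x7), x7 is now false; x4 must hold, so x4 = True.
In (NOT x8 OR NOT x4), NOT x4 is now false; NOT x8 must hold, so x8 = False.
(x8 OR x6): since x8 = False, the clause reduces to (x6). x6 = True.
In (NOT x10 OR NOT x6), NOT x6 is now false; NOT x10 must hold, so x10 = False.
From (x10 OR NOT x9) and x10 = False: x9 = False.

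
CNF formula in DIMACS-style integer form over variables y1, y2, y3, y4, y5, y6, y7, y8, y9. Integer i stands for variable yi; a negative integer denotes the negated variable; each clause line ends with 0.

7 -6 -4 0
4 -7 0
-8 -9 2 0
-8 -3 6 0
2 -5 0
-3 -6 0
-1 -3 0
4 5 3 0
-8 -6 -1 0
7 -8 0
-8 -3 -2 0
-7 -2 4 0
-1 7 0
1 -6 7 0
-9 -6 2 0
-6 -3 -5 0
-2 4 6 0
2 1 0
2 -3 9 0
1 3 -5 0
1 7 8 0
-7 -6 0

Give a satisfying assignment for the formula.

y1 = 1, y2 = 0, y3 = 0, y4 = 1, y5 = 0, y6 = 0, y7 = 1, y8 = 0, y9 = 1

Try y1 = True.
  then y3 is forced to False.
  then y7 is forced to True.
  then y4 is forced to True.
  then y6 is forced to False.
For the remaining variables, y2 = False, y5 = False, y8 = False, y9 = True works.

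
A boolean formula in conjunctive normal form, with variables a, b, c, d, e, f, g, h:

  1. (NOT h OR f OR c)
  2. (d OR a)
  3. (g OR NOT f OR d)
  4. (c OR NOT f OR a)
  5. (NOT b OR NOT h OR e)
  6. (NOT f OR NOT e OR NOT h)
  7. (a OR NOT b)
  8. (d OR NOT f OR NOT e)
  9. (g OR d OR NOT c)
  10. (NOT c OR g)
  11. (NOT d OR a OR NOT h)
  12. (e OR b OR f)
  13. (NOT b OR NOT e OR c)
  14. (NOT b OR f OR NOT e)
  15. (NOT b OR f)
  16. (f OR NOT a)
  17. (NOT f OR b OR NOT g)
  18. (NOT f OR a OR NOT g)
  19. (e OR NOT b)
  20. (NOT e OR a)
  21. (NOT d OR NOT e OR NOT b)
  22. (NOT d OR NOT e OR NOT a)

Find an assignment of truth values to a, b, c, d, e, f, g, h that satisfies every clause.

a=1  b=0  c=0  d=1  e=0  f=1  g=0  h=0

h occurs only negated in the remaining clauses — set h = False.
Try a = True.
  then f is forced to True.
For the remaining variables, b = False, c = False, d = True, e = False, g = False works.
Every clause has at least one true literal under this assignment.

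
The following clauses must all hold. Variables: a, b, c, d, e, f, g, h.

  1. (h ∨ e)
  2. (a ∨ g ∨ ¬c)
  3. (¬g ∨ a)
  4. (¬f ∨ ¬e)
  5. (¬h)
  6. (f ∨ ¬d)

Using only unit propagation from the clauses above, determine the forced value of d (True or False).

False

Unit clause (¬h) sets h = False.
From (h ∨ e) and h = False: e = True.
(¬e ∨ ¬f) with e = True leaves only ¬f, so f = False.
(¬d ∨ f) with f = False leaves only ¬d, so d = False.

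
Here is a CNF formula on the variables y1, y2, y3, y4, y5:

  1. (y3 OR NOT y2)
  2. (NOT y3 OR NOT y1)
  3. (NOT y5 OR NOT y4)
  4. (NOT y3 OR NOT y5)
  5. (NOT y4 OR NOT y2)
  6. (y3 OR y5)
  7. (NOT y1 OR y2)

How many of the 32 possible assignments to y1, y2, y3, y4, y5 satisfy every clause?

The models are:
  y1=F y2=F y3=F y4=F y5=T
  y1=F y2=F y3=T y4=F y5=F
  y1=F y2=F y3=T y4=T y5=F
  y1=F y2=T y3=T y4=F y5=F
Count: 4.

4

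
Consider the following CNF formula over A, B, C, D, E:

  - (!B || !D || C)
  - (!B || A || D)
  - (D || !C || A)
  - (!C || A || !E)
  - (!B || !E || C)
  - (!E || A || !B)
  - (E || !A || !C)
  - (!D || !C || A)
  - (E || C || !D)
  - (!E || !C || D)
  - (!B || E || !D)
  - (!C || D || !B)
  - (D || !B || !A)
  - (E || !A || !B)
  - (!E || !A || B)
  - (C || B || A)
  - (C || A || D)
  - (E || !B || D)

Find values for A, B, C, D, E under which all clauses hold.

A = True, B = False, C = False, D = False, E = False

Check each clause:
  1. (!D || !B || C) — !D is true.
  2. (!B || A || D) — A is true.
  3. (!C || A || D) — A is true.
  4. (!C || A || !E) — A is true.
  5. (!B || !E || C) — !B is true.
  6. (!E || !B || A) — A is true.
  7. (E || !A || !C) — !C is true.
  8. (!C || !D || A) — A is true.
  9. (E || !D || C) — !D is true.
  10. (!C || !E || D) — !E is true.
  11. (E || !D || !B) — !D is true.
  12. (!B || !C || D) — !C is true.
  13. (!B || D || !A) — !B is true.
  14. (!A || E || !B) — !B is true.
  15. (B || !A || !E) — !E is true.
  16. (A || C || B) — A is true.
  17. (C || D || A) — A is true.
  18. (!B || E || D) — !B is true.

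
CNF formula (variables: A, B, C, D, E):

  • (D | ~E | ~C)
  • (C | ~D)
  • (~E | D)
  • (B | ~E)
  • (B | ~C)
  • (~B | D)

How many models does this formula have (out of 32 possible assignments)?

6

The models are:
  A=F B=F C=F D=F E=F
  A=F B=T C=T D=T E=F
  A=F B=T C=T D=T E=T
  A=T B=F C=F D=F E=F
  A=T B=T C=T D=T E=F
  A=T B=T C=T D=T E=T
Count: 6.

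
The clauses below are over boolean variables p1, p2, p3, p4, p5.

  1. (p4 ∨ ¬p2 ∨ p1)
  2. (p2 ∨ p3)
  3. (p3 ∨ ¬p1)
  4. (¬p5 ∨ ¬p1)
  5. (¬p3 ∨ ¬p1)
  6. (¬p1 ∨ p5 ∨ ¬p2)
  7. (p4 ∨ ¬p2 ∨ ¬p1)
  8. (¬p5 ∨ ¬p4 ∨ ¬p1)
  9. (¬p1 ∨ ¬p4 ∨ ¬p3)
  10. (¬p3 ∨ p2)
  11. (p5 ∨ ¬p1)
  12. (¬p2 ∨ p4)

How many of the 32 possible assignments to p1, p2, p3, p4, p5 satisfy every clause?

4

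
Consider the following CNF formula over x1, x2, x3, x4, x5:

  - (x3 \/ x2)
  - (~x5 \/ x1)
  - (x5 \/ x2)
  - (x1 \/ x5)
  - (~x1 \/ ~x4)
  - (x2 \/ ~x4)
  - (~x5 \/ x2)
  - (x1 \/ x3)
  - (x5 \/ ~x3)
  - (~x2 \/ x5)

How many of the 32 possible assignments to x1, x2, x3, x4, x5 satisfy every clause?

2

Satisfying assignments:
  x1=1 x2=1 x3=0 x4=0 x5=1
  x1=1 x2=1 x3=1 x4=0 x5=1
Count: 2.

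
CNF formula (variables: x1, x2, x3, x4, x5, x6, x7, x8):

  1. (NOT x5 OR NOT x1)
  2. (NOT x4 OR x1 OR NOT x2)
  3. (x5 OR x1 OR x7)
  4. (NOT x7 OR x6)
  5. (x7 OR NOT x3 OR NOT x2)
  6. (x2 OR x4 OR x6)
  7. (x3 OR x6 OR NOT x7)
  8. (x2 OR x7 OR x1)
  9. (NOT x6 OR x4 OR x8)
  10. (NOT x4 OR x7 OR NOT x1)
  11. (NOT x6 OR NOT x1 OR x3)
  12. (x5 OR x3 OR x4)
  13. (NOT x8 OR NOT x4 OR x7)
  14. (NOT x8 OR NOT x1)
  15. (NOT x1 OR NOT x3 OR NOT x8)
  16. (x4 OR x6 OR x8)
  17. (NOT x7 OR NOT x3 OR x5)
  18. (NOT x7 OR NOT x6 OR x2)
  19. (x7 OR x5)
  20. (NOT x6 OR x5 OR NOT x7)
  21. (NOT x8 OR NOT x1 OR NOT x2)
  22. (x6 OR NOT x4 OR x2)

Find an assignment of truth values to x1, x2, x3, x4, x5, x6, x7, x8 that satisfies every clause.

x1=False, x2=True, x3=True, x4=False, x5=True, x6=True, x7=True, x8=True

Branch on x1: take x1 = False.
The remaining clauses are satisfied by x2 = True, x3 = True, x4 = False, x5 = True, x6 = True, x7 = True, x8 = True.
Check each clause:
  1. (NOT x5 OR NOT x1) — NOT x1 is true.
  2. (NOT x2 OR NOT x4 OR x1) — NOT x4 is true.
  3. (x7 OR x5 OR x1) — x5 is true.
  4. (NOT x7 OR x6) — x6 is true.
  5. (NOT x3 OR NOT x2 OR x7) — x7 is true.
  6. (x4 OR x6 OR x2) — x2 is true.
  7. (x6 OR x3 OR NOT x7) — x3 is true.
  8. (x7 OR x2 OR x1) — x2 is true.
  9. (x8 OR x4 OR NOT x6) — x8 is true.
  10. (NOT x4 OR NOT x1 OR x7) — NOT x4 is true.
  11. (NOT x6 OR NOT x1 OR x3) — x3 is true.
  12. (x3 OR x4 OR x5) — x3 is true.
  13. (x7 OR NOT x8 OR NOT x4) — NOT x4 is true.
  14. (NOT x8 OR NOT x1) — NOT x1 is true.
  15. (NOT x3 OR NOT x1 OR NOT x8) — NOT x1 is true.
  16. (x4 OR x8 OR x6) — x8 is true.
  17. (NOT x3 OR x5 OR NOT x7) — x5 is true.
  18. (NOT x6 OR x2 OR NOT x7) — x2 is true.
  19. (x5 OR x7) — x5 is true.
  20. (NOT x6 OR x5 OR NOT x7) — x5 is true.
  21. (NOT x2 OR NOT x8 OR NOT x1) — NOT x1 is true.
  22. (NOT x4 OR x2 OR x6) — x2 is true.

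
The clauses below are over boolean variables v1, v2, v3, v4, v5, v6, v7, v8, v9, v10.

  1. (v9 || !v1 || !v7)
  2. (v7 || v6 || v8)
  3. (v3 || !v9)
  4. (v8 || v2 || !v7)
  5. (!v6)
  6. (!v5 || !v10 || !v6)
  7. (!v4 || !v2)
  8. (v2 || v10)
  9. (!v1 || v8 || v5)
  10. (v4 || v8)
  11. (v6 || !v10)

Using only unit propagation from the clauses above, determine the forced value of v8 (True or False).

(!v6) is a unit clause: v6 = False.
(v6 || !v10): since v6 = False, the clause reduces to (!v10). v10 = False.
From (v2 || v10) and v10 = False: v2 = True.
(!v2 || !v4) with v2 = True leaves only !v4, so v4 = False.
(v8 || v4): since v4 = False, the clause reduces to (v8). v8 = True.

True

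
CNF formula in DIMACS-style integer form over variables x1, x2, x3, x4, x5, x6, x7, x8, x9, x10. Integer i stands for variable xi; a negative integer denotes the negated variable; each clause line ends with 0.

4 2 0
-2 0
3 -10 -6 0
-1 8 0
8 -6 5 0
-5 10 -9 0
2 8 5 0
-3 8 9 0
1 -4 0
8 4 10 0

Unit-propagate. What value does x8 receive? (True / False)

(!x2) stands alone — x2 = False.
In (x4 || x2), x2 is now false; x4 must hold, so x4 = True.
(!x4 || x1): since x4 = True, the clause reduces to (x1). x1 = True.
From (x8 || !x1) and x1 = True: x8 = True.

True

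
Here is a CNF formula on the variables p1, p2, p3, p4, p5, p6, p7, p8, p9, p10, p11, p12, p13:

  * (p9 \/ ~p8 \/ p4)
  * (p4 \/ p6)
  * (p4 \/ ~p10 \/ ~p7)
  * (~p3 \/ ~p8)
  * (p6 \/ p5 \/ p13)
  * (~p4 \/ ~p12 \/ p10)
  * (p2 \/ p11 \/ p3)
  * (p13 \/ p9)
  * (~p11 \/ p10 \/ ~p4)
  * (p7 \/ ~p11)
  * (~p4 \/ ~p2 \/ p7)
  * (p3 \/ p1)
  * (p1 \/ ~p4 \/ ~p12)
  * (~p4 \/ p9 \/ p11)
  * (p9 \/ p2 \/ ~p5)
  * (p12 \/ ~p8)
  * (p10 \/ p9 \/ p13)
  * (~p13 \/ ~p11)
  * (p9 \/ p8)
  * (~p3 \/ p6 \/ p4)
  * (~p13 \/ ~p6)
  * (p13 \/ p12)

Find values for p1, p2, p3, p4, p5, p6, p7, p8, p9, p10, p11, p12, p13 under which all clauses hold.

Pure literal: p9 appears only positively; assign p9 = True.
Set p1 = False and propagate.
  then p3 is forced to True.
  then p8 is forced to False.
Try p2 = True.
For the remaining variables, p4 = False, p5 = False, p6 = True, p7 = True, p10 = False, p11 = False, p12 = True, p13 = False works.

p1=F  p2=T  p3=T  p4=F  p5=F  p6=T  p7=T  p8=F  p9=T  p10=F  p11=F  p12=T  p13=F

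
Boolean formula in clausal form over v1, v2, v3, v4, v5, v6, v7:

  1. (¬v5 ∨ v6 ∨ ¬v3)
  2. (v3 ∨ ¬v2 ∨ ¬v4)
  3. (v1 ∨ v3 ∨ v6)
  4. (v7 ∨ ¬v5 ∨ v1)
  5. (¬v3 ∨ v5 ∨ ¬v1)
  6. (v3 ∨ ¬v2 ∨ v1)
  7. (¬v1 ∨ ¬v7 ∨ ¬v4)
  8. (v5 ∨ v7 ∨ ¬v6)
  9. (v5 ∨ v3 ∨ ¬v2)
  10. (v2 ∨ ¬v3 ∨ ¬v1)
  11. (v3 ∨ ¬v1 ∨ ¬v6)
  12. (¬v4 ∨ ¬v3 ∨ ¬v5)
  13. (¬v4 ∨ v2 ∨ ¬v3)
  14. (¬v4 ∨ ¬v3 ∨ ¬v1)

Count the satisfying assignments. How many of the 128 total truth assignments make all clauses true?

25

Split on v3, then v1.
  v3=1, v1=1: remaining (v2,v4,v5,v6,v7) ∈ {(1,0,1,1,0); (1,0,1,1,1)} — 2.
  v3=1, v1=0: 11 of the 32 assignments to (v2,v4,v5,v6,v7) work.
  v3=0, v1=1: 8 of the 32 assignments to (v2,v4,v5,v6,v7) work.
  v3=0, v1=0: remaining (v2,v4,v5,v6,v7) ∈ {(0,0,0,1,1); (0,0,1,1,1); (0,1,0,1,1); (0,1,1,1,1)} — 4.
Total: 2 + 11 + 8 + 4 = 25.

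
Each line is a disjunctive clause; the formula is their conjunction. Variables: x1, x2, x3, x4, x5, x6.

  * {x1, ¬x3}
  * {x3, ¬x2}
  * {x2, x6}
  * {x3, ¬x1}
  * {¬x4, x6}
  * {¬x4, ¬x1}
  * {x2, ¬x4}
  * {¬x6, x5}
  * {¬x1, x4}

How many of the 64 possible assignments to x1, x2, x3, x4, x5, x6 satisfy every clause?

1

Satisfying assignments:
  x1=F x2=F x3=F x4=F x5=T x6=T
Count: 1.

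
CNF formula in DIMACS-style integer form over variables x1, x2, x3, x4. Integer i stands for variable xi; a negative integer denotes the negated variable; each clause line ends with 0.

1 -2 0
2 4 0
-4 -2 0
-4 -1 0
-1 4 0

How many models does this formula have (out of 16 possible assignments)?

2

Satisfying assignments:
  x1=0 x2=0 x3=0 x4=1
  x1=0 x2=0 x3=1 x4=1
That's 2 in total.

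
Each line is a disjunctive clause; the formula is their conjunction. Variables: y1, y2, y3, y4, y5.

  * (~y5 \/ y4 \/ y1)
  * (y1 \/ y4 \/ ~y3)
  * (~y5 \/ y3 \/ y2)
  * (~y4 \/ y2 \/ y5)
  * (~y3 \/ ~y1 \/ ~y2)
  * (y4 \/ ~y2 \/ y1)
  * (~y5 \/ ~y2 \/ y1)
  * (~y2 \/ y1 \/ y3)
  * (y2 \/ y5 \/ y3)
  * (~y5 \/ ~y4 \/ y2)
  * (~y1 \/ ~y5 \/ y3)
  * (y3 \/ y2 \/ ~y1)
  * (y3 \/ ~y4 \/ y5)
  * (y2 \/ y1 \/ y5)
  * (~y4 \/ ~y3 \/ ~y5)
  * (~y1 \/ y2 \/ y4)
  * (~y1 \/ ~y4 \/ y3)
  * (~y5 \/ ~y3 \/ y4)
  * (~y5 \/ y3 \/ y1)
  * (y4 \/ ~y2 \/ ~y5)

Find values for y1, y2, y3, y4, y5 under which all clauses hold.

y1=True  y2=True  y3=False  y4=False  y5=False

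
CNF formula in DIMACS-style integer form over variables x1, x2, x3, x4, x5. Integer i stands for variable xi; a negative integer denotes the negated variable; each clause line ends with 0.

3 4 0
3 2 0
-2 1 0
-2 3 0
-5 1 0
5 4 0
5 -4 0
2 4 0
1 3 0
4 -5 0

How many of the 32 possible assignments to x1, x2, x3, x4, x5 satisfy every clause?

2

The models are:
  x1=1 x2=0 x3=1 x4=1 x5=1
  x1=1 x2=1 x3=1 x4=1 x5=1
Count: 2.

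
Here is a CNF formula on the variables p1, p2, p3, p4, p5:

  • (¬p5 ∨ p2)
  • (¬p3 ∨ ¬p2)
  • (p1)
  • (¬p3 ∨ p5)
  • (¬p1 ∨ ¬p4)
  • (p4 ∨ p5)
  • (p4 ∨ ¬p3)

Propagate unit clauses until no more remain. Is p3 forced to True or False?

(p1) stands alone — p1 = True.
From (¬p1 ∨ ¬p4) and p1 = True: p4 = False.
In (p5 ∨ p4), p4 is now false; p5 must hold, so p5 = True.
From (¬p5 ∨ p2) and p5 = True: p2 = True.
In (¬p2 ∨ ¬p3), ¬p2 is now false; ¬p3 must hold, so p3 = False.

False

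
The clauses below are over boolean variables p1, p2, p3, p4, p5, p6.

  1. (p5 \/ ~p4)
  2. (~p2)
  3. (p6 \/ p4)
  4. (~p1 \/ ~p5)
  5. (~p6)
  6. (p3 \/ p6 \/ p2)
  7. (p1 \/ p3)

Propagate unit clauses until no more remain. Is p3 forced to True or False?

True

Unit clause (~p2) sets p2 = False.
(~p6) stands alone — p6 = False.
In (p6 \/ p4), p6 is now false; p4 must hold, so p4 = True.
In (~p4 \/ p5), ~p4 is now false; p5 must hold, so p5 = True.
(~p5 \/ ~p1) with p5 = True leaves only ~p1, so p1 = False.
(p6 \/ p2 \/ p3): since p2 = False, p6 = False, the clause reduces to (p3). p3 = True.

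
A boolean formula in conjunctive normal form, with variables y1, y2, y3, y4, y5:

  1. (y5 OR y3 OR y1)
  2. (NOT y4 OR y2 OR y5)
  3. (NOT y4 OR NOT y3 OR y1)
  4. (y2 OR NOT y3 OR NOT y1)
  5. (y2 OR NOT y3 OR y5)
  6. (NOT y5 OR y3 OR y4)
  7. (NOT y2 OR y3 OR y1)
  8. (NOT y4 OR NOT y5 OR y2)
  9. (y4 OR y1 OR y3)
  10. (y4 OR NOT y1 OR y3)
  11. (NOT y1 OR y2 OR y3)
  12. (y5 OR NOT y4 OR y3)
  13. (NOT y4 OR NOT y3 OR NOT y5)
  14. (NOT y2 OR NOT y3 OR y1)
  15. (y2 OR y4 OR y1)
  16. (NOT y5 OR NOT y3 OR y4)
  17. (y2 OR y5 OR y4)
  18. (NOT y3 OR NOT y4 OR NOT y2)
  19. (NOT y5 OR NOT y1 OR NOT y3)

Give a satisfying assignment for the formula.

y1=T, y2=T, y3=T, y4=F, y5=F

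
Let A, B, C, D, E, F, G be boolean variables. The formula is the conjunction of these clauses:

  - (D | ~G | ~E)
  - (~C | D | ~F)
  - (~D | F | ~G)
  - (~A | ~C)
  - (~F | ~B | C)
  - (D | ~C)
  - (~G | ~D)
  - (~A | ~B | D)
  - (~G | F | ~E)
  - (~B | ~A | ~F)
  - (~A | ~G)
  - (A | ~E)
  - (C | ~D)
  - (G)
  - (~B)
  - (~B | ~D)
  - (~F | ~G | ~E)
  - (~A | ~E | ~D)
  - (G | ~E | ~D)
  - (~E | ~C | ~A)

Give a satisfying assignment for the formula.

(G) is a unit clause, so G = True.
Unit propagation: (~D) forces D = False.
Unit propagation: (~E) forces E = False.
Unit propagation: (~C) forces C = False.
Unit propagation: (~A) forces A = False.
The clause (~B) is unit: B must be False.
F is now unconstrained; take F = False.
Every clause has at least one true literal under this assignment.

A=F, B=F, C=F, D=F, E=F, F=F, G=T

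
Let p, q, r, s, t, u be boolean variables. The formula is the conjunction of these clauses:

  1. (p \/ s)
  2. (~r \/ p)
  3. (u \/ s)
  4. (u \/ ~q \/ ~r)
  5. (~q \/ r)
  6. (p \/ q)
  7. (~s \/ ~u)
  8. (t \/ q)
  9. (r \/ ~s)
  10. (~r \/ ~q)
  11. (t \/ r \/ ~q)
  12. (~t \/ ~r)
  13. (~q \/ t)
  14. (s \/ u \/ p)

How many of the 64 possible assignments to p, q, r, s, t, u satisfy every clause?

1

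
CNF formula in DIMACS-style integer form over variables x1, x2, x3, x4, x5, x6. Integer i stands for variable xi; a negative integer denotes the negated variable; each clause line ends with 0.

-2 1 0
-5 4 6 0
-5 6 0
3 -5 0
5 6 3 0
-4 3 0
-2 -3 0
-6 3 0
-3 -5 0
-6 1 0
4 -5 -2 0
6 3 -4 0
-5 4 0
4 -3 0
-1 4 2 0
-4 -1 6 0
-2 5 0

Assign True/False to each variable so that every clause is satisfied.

Try x1 = True.
Try x2 = False.
  then x4 is forced to True.
  then x3 is forced to True.
  then x5 is forced to False.
  then x6 is forced to True.

x1 = True  x2 = False  x3 = True  x4 = True  x5 = False  x6 = True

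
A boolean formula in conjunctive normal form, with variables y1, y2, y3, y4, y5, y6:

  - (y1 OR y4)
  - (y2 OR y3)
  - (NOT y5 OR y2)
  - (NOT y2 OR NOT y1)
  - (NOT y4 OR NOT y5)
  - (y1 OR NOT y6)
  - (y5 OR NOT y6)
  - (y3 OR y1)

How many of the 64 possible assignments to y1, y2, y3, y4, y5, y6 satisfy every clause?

4

The models are:
  y1=0 y2=0 y3=1 y4=1 y5=0 y6=0
  y1=0 y2=1 y3=1 y4=1 y5=0 y6=0
  y1=1 y2=0 y3=1 y4=0 y5=0 y6=0
  y1=1 y2=0 y3=1 y4=1 y5=0 y6=0
Count: 4.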